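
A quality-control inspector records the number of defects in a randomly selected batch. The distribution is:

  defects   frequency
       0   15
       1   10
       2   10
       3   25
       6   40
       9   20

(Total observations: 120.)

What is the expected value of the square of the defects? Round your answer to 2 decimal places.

Total = 120, so P(defects=0) = 15/120, etc.
E[X²] = (1/8)·0 + (1/12)·1 + (1/12)·4 + (5/24)·9 + (1/3)·36 + (1/6)·81
     = 667/24 ≈ 27.79

27.79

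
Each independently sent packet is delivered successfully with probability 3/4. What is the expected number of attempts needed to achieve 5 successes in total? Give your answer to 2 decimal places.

6.67

By linearity (sum of 5 independent geometric waits), E[trials] = 5/p = 5/(3/4) = 20/3.
≈ 6.67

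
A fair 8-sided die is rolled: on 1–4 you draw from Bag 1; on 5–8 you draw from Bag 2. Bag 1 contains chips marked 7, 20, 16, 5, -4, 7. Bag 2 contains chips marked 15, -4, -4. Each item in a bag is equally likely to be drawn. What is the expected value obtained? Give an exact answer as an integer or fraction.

E[X | Bag 1] = (7 + 20 + 16 + 5 − 4 + 7)/6 = 17/2
E[X | Bag 2] = (15 − 4 − 4)/3 = 7/3
E[X] = (1/2)·17/2 + (1/2)·7/3 = 65/12

65/12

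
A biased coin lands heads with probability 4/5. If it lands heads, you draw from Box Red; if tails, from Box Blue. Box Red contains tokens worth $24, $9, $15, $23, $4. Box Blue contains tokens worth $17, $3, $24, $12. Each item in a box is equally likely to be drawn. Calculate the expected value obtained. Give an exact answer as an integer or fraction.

E[X | Box Red] = (24 + 9 + 15 + 23 + 4)/5 = 15
E[X | Box Blue] = (17 + 3 + 24 + 12)/4 = 14
E[X] = (4/5)·15 + (1/5)·14 = 74/5

74/5 dollars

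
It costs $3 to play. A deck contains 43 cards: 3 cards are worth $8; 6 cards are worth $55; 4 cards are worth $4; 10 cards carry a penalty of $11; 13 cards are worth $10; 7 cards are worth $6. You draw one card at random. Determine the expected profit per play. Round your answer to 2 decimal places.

$7.05

E[payout] = (3/43)·8 + (6/43)·55 + (4/43)·4 + (10/43)·(-11) + (13/43)·10 + (7/43)·6 = 432/43
Expected profit = 432/43 − 3 = 303/43 ≈ $7.05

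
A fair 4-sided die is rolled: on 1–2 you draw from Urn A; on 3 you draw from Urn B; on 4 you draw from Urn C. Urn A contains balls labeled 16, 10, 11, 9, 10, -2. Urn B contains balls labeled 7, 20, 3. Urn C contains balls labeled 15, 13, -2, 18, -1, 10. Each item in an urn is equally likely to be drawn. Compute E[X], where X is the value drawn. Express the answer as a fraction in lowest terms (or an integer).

221/24

E[X | Urn A] = (16 + 10 + 11 + 9 + 10 − 2)/6 = 9
E[X | Urn B] = (7 + 20 + 3)/3 = 10
E[X | Urn C] = (15 + 13 − 2 + 18 − 1 + 10)/6 = 53/6
E[X] = (1/2)·9 + (1/4)·10 + (1/4)·53/6 = 221/24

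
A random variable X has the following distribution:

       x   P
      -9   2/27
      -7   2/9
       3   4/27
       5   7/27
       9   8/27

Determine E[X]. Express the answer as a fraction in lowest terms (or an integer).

E[X] = (2/27)·(-9) + (2/9)·(-7) + (4/27)·3 + (7/27)·5 + (8/27)·9
     = 59/27

59/27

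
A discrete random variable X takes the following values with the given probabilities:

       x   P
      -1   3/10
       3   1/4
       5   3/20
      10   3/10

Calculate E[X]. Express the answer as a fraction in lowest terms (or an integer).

E[X] = (3/10)·(-1) + (1/4)·3 + (3/20)·5 + (3/10)·10
     = 21/5

21/5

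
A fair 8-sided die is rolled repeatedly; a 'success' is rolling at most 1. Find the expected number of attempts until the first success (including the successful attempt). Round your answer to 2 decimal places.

8.00

For a geometric distribution, E[trials] = 1/p = 1/(1/8) = 8.
≈ 8.00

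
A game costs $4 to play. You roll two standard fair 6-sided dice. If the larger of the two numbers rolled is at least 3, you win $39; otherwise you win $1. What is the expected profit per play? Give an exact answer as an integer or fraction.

E[payout] = (1/9)·1 + (8/9)·39 = 313/9
Expected profit = 313/9 − 4 = 277/9

277/9 dollars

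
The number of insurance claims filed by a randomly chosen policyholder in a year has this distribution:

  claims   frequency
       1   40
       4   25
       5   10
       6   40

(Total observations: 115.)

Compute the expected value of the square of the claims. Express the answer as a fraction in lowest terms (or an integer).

Total = 115, so P(claims=1) = 40/115, etc.
E[X²] = (8/23)·1 + (5/23)·16 + (2/23)·25 + (8/23)·36
     = 426/23

426/23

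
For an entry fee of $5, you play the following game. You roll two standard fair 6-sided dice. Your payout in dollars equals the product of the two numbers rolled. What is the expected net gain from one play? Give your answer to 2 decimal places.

$7.25

Distribution of the product of the two numbers rolled: 1 w.p. 1/36, 2 w.p. 1/18, 3 w.p. 1/18, 4 w.p. 1/12, 5 w.p. 1/18, 6 w.p. 1/9, …
E[payout] = (1/36)·1 + (1/18)·2 + (1/18)·3 + (1/12)·4 + (1/18)·5 + (1/9)·6 + (1/18)·8 + (1/36)·9 + (1/18)·10 + (1/9)·12 + (1/18)·15 + (1/36)·16 + (1/18)·18 + (1/18)·20 + (1/18)·24 + (1/36)·25 + (1/18)·30 + (1/36)·36 = 49/4
Expected profit = 49/4 − 5 = 29/4 ≈ $7.25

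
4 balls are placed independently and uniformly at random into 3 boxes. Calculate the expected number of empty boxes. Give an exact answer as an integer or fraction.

16/27

Let Xⱼ=1 if box j is empty. P(Xⱼ=1) = ((3-1)/3)^4 = 16/81.
By linearity, E[#empty] = 3·16/81 = 16/27.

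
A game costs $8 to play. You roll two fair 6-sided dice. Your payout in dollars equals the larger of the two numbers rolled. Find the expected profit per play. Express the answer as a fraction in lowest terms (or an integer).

-127/36 dollars

Distribution of the larger of the two numbers rolled: 1 w.p. 1/36, 2 w.p. 1/12, 3 w.p. 5/36, 4 w.p. 7/36, 5 w.p. 1/4, 6 w.p. 11/36
E[payout] = (1/36)·1 + (1/12)·2 + (5/36)·3 + (7/36)·4 + (1/4)·5 + (11/36)·6 = 161/36
Expected profit = 161/36 − 8 = -127/36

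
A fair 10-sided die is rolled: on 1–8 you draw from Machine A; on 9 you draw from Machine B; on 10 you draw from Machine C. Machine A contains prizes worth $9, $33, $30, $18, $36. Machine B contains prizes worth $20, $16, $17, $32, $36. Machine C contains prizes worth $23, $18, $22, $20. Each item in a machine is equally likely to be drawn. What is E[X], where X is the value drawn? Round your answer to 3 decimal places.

E[X | Machine A] = (9 + 33 + 30 + 18 + 36)/5 = 126/5
E[X | Machine B] = (20 + 16 + 17 + 32 + 36)/5 = 121/5
E[X | Machine C] = (23 + 18 + 22 + 20)/4 = 83/4
E[X] = (4/5)·126/5 + (1/10)·121/5 + (1/10)·83/4 = 4931/200 ≈ 24.655

$24.655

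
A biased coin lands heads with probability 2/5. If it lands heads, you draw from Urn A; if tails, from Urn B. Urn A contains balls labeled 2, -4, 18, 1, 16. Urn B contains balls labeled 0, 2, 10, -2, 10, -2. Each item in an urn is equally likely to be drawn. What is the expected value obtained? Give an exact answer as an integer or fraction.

111/25

E[X | Urn A] = (2 − 4 + 18 + 1 + 16)/5 = 33/5
E[X | Urn B] = (0 + 2 + 10 − 2 + 10 − 2)/6 = 3
E[X] = (2/5)·33/5 + (3/5)·3 = 111/25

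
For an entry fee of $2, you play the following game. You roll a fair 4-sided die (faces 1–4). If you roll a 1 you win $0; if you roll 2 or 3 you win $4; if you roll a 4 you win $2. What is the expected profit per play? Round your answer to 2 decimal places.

E[payout] = (1/4)·0 + (1/4)·2 + (1/2)·4 = 5/2
Expected profit = 5/2 − 2 = 1/2 ≈ $0.50

$0.50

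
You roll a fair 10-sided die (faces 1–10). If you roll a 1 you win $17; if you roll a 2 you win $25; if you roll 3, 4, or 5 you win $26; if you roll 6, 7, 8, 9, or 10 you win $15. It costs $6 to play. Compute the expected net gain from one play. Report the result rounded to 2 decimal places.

$13.50

E[payout] = (1/2)·15 + (1/10)·17 + (1/10)·25 + (3/10)·26 = 39/2
Expected profit = 39/2 − 6 = 27/2 ≈ $13.50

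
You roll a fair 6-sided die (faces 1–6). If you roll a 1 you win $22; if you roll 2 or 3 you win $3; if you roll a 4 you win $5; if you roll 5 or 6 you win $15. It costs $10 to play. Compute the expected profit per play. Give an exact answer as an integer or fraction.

E[payout] = (1/3)·3 + (1/6)·5 + (1/3)·15 + (1/6)·22 = 21/2
Expected profit = 21/2 − 10 = 1/2

1/2 dollars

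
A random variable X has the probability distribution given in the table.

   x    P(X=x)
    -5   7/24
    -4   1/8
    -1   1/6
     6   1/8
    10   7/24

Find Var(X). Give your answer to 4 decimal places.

40.7483

E[X] = (7/24)·(-5) + (1/8)·(-4) + (1/6)·(-1) + (1/8)·6 + (7/24)·10 = 37/24
E[X²] = (7/24)·25 + (1/8)·16 + (1/6)·1 + (1/8)·36 + (7/24)·100 = 345/8
Var(X) = 345/8 − (37/24)² = 23471/576 ≈ 40.7483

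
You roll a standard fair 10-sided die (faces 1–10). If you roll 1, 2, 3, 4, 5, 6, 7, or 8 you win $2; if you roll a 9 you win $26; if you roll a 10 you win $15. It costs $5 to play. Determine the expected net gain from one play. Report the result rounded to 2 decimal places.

E[payout] = (4/5)·2 + (1/10)·15 + (1/10)·26 = 57/10
Expected profit = 57/10 − 5 = 7/10 ≈ $0.70

$0.70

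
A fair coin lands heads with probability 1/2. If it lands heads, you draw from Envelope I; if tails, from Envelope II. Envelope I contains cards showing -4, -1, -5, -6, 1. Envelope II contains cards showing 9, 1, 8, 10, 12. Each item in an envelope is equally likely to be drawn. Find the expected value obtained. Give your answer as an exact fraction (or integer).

E[X | Envelope I] = (-4 − 1 − 5 − 6 + 1)/5 = -3
E[X | Envelope II] = (9 + 1 + 8 + 10 + 12)/5 = 8
E[X] = (1/2)·(-3) + (1/2)·8 = 5/2

5/2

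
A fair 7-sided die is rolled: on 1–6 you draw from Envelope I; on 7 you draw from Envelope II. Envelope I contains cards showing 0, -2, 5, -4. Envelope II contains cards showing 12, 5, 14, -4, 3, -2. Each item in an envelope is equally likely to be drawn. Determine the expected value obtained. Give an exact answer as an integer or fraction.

E[X | Envelope I] = (0 − 2 + 5 − 4)/4 = -1/4
E[X | Envelope II] = (12 + 5 + 14 − 4 + 3 − 2)/6 = 14/3
E[X] = (6/7)·(-1/4) + (1/7)·14/3 = 19/42

19/42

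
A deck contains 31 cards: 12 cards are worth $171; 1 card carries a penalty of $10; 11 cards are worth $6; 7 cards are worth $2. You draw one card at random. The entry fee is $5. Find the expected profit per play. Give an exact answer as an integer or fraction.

1967/31 dollars

E[payout] = (12/31)·171 + (1/31)·(-10) + (11/31)·6 + (7/31)·2 = 2122/31
Expected profit = 2122/31 − 5 = 1967/31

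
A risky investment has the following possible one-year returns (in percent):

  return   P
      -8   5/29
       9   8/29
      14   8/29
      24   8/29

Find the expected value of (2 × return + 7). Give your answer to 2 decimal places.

E[2x+7] = (5/29)·(-9) + (8/29)·25 + (8/29)·35 + (8/29)·55
     = 875/29 ≈ 30.17

30.17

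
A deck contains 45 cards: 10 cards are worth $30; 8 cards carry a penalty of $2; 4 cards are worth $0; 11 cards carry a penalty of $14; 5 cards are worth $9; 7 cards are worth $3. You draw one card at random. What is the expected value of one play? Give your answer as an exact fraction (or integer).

E[payout] = (10/45)·30 + (8/45)·(-2) + (4/45)·0 + (11/45)·(-14) + (5/45)·9 + (7/45)·3 = 196/45

196/45 dollars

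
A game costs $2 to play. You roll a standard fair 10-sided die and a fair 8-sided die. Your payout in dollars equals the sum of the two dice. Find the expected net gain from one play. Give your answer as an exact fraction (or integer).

Distribution of the sum of the two dice: 2 w.p. 1/80, 3 w.p. 1/40, 4 w.p. 3/80, 5 w.p. 1/20, 6 w.p. 1/16, 7 w.p. 3/40, …
E[payout] = (1/80)·2 + (1/40)·3 + (3/80)·4 + (1/20)·5 + (1/16)·6 + (3/40)·7 + (7/80)·8 + (1/10)·9 + (1/10)·10 + (1/10)·11 + (7/80)·12 + (3/40)·13 + (1/16)·14 + (1/20)·15 + (3/80)·16 + (1/40)·17 + (1/80)·18 = 10
Expected profit = 10 − 2 = 8

$8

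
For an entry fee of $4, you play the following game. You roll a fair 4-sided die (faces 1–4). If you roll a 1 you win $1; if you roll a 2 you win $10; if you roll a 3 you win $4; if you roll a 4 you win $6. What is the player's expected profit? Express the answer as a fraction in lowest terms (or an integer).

E[payout] = (1/4)·1 + (1/4)·4 + (1/4)·6 + (1/4)·10 = 21/4
Expected profit = 21/4 − 4 = 5/4

5/4 dollars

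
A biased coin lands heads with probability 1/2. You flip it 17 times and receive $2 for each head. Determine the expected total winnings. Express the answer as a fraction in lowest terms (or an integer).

E[#heads] = 17·1/2 = 17/2 (linearity over flips).
E[winnings] = 2·17/2 = 17.

$17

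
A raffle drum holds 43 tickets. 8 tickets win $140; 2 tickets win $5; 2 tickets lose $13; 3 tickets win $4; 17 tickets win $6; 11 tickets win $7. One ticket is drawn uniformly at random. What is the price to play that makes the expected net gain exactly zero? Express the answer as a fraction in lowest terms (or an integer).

1295/43 dollars

E[payout] = (8/43)·140 + (2/43)·5 + (2/43)·(-13) + (3/43)·4 + (17/43)·6 + (11/43)·7 = 1295/43
Fair fee = E[payout] = 1295/43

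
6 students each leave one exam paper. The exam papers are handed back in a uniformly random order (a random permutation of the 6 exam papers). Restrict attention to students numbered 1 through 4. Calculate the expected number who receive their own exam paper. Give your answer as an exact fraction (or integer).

2/3

Let Xᵢ = 1 if person i gets their own exam paper. For each i, P(Xᵢ=1) = 1/6.
By linearity of expectation, E[X₁+…+X_4] = 4·(1/6) = 2/3.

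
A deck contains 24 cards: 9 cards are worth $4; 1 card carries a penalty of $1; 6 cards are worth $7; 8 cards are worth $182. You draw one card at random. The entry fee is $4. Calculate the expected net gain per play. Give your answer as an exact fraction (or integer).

E[payout] = (9/24)·4 + (1/24)·(-1) + (6/24)·7 + (8/24)·182 = 511/8
Expected profit = 511/8 − 4 = 479/8

479/8 dollars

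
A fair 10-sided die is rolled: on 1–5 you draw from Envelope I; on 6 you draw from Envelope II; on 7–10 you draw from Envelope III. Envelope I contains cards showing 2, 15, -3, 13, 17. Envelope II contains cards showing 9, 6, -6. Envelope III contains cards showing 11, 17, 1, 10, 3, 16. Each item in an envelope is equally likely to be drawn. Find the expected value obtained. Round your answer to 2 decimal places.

E[X | Envelope I] = (2 + 15 − 3 + 13 + 17)/5 = 44/5
E[X | Envelope II] = (9 + 6 − 6)/3 = 3
E[X | Envelope III] = (11 + 17 + 1 + 10 + 3 + 16)/6 = 29/3
E[X] = (1/2)·44/5 + (1/10)·3 + (2/5)·29/3 = 257/30 ≈ 8.57

8.57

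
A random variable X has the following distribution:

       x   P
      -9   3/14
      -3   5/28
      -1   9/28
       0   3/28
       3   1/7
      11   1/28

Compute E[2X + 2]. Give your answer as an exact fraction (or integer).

E[2x+2] = (3/14)·(-16) + (5/28)·(-4) + (9/28)·0 + (3/28)·2 + (1/7)·8 + (1/28)·24
     = -27/14

-27/14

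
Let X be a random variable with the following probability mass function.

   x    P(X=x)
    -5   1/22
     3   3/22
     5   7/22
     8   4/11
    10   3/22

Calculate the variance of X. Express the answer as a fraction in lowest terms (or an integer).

5169/484

E[X] = (1/22)·(-5) + (3/22)·3 + (7/22)·5 + (4/11)·8 + (3/22)·10 = 133/22
E[X²] = (1/22)·25 + (3/22)·9 + (7/22)·25 + (4/11)·64 + (3/22)·100 = 1039/22
Var(X) = 1039/22 − (133/22)² = 5169/484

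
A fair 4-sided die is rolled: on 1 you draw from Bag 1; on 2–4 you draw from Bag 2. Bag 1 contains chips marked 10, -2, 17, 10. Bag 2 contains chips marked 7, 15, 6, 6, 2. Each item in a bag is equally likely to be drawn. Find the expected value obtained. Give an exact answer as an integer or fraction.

607/80

E[X | Bag 1] = (10 − 2 + 17 + 10)/4 = 35/4
E[X | Bag 2] = (7 + 15 + 6 + 6 + 2)/5 = 36/5
E[X] = (1/4)·35/4 + (3/4)·36/5 = 607/80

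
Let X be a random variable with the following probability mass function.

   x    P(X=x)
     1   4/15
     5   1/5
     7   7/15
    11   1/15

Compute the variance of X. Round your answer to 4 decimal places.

E[X] = (4/15)·1 + (1/5)·5 + (7/15)·7 + (1/15)·11 = 79/15
E[X²] = (4/15)·1 + (1/5)·25 + (7/15)·49 + (1/15)·121 = 181/5
Var(X) = 181/5 − (79/15)² = 1904/225 ≈ 8.4622

8.4622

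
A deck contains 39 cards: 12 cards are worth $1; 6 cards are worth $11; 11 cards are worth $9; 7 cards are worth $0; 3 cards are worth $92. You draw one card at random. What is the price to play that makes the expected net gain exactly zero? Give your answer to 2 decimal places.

E[payout] = (12/39)·1 + (6/39)·11 + (11/39)·9 + (7/39)·0 + (3/39)·92 = 151/13
Fair fee = E[payout] = 151/13 ≈ $11.62

$11.62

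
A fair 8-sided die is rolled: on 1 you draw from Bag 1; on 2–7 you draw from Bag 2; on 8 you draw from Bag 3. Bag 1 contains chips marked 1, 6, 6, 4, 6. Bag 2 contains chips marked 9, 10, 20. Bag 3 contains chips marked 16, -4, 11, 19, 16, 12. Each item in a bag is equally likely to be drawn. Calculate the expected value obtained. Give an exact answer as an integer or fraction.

707/60

E[X | Bag 1] = (1 + 6 + 6 + 4 + 6)/5 = 23/5
E[X | Bag 2] = (9 + 10 + 20)/3 = 13
E[X | Bag 3] = (16 − 4 + 11 + 19 + 16 + 12)/6 = 35/3
E[X] = (1/8)·23/5 + (3/4)·13 + (1/8)·35/3 = 707/60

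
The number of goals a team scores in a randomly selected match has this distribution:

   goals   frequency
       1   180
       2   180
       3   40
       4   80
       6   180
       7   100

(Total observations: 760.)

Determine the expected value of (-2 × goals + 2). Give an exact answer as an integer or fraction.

-100/19

Total = 760, so P(goals=1) = 180/760, etc.
E[-2x+2] = (9/38)·0 + (9/38)·(-2) + (1/19)·(-4) + (2/19)·(-6) + (9/38)·(-10) + (5/38)·(-12)
     = -100/19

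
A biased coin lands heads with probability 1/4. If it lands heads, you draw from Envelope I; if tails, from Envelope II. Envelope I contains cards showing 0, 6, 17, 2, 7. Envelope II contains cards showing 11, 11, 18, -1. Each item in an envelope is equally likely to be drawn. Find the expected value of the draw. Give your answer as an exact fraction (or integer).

713/80

E[X | Envelope I] = (0 + 6 + 17 + 2 + 7)/5 = 32/5
E[X | Envelope II] = (11 + 11 + 18 − 1)/4 = 39/4
E[X] = (1/4)·32/5 + (3/4)·39/4 = 713/80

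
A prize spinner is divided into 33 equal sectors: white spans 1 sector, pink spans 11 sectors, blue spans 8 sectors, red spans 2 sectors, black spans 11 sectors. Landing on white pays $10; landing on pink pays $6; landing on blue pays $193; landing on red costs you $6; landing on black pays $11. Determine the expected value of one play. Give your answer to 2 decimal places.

$52.39

E[payout] = (1/33)·10 + (11/33)·6 + (8/33)·193 + (2/33)·(-6) + (11/33)·11 = 1729/33
≈ $52.39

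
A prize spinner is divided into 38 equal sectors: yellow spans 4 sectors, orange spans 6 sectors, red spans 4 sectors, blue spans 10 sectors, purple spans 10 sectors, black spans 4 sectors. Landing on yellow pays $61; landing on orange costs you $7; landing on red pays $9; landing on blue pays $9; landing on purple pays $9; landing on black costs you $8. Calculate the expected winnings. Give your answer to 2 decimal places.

E[payout] = (4/38)·61 + (6/38)·(-7) + (4/38)·9 + (10/38)·9 + (10/38)·9 + (4/38)·(-8) = 193/19
≈ $10.16

$10.16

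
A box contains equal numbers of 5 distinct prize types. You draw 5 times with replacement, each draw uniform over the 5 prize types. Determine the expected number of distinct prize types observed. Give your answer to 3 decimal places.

Let Xⱼ=1 if type j appears at least once. P(Xⱼ=1) = 1 − ((5−1)/5)^5 = 2101/3125.
E[#distinct] = 5·2101/3125 = 2101/625.
≈ 3.362

3.362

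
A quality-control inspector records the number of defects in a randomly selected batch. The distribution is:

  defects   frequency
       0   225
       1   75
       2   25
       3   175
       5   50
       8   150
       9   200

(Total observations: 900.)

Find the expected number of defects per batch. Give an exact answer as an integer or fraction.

13/3

Total = 900, so P(defects=0) = 225/900, etc.
E[X] = (1/4)·0 + (1/12)·1 + (1/36)·2 + (7/36)·3 + (1/18)·5 + (1/6)·8 + (2/9)·9
     = 13/3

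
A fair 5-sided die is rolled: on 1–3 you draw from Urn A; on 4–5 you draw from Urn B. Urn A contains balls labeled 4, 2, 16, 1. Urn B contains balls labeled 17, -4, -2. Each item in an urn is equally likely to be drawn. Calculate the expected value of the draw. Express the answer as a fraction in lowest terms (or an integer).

59/12

E[X | Urn A] = (4 + 2 + 16 + 1)/4 = 23/4
E[X | Urn B] = (17 − 4 − 2)/3 = 11/3
E[X] = (3/5)·23/4 + (2/5)·11/3 = 59/12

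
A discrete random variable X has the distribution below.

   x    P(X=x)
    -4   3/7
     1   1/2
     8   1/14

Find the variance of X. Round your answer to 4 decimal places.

11.5153

E[X] = (3/7)·(-4) + (1/2)·1 + (1/14)·8 = -9/14
E[X²] = (3/7)·16 + (1/2)·1 + (1/14)·64 = 167/14
Var(X) = 167/14 − (-9/14)² = 2257/196 ≈ 11.5153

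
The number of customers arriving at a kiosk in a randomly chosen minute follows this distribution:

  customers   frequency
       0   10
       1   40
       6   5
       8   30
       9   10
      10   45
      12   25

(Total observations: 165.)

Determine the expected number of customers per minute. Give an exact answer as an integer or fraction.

Total = 165, so P(customers=0) = 10/165, etc.
E[X] = (2/33)·0 + (8/33)·1 + (1/33)·6 + (2/11)·8 + (2/33)·9 + (3/11)·10 + (5/33)·12
     = 230/33

230/33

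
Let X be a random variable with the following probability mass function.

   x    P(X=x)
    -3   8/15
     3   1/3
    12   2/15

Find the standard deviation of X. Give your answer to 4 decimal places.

5.0990

E[X] = 1, E[X²] = 27
Var(X) = E[X²] − (E[X])² = 27 − 1 = 26
SD(X) = √(26) ≈ 5.0990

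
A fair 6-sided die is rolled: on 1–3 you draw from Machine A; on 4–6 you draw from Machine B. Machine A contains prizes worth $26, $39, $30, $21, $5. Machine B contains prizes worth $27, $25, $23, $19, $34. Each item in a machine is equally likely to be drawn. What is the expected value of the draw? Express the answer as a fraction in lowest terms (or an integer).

249/10 dollars

E[X | Machine A] = (26 + 39 + 30 + 21 + 5)/5 = 121/5
E[X | Machine B] = (27 + 25 + 23 + 19 + 34)/5 = 128/5
E[X] = (1/2)·121/5 + (1/2)·128/5 = 249/10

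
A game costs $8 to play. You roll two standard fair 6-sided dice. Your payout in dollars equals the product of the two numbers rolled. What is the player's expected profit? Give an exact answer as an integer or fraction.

Distribution of the product of the two numbers rolled: 1 w.p. 1/36, 2 w.p. 1/18, 3 w.p. 1/18, 4 w.p. 1/12, 5 w.p. 1/18, 6 w.p. 1/9, …
E[payout] = (1/36)·1 + (1/18)·2 + (1/18)·3 + (1/12)·4 + (1/18)·5 + (1/9)·6 + (1/18)·8 + (1/36)·9 + (1/18)·10 + (1/9)·12 + (1/18)·15 + (1/36)·16 + (1/18)·18 + (1/18)·20 + (1/18)·24 + (1/36)·25 + (1/18)·30 + (1/36)·36 = 49/4
Expected profit = 49/4 − 8 = 17/4

17/4 dollars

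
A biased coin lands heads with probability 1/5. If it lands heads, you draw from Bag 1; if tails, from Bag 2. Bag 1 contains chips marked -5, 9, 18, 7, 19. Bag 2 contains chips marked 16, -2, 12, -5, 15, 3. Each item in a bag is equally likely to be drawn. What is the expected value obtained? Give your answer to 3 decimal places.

7.120

E[X | Bag 1] = (-5 + 9 + 18 + 7 + 19)/5 = 48/5
E[X | Bag 2] = (16 − 2 + 12 − 5 + 15 + 3)/6 = 13/2
E[X] = (1/5)·48/5 + (4/5)·13/2 = 178/25 ≈ 7.120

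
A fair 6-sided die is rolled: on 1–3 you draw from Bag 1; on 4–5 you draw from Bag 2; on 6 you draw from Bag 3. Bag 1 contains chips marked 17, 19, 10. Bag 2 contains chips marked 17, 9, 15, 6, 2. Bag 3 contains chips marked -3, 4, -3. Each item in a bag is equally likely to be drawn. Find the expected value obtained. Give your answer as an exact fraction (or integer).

487/45

E[X | Bag 1] = (17 + 19 + 10)/3 = 46/3
E[X | Bag 2] = (17 + 9 + 15 + 6 + 2)/5 = 49/5
E[X | Bag 3] = (-3 + 4 − 3)/3 = -2/3
E[X] = (1/2)·46/3 + (1/3)·49/5 + (1/6)·(-2/3) = 487/45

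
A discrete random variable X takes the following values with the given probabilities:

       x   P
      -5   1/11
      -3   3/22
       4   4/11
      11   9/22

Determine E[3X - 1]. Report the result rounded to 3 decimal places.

E[3x-1] = (1/11)·(-16) + (3/22)·(-10) + (4/11)·11 + (9/22)·32
     = 157/11 ≈ 14.273

14.273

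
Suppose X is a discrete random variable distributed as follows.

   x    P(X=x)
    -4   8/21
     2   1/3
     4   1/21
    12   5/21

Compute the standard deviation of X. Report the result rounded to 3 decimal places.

6.138

E[X] = 46/21, E[X²] = 892/21
Var(X) = E[X²] − (E[X])² = 892/21 − 2116/441 = 16616/441
SD(X) = √(16616/441) ≈ 6.138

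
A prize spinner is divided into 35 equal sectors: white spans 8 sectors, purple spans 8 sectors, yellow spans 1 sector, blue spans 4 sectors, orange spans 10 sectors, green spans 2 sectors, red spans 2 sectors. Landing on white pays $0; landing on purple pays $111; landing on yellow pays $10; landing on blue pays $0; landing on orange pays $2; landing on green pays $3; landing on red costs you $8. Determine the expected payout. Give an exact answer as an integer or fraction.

908/35 dollars

E[payout] = (8/35)·0 + (8/35)·111 + (1/35)·10 + (4/35)·0 + (10/35)·2 + (2/35)·3 + (2/35)·(-8) = 908/35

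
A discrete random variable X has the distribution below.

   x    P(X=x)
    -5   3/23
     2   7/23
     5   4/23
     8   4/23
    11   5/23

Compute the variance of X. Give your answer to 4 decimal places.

25.0208

E[X] = (3/23)·(-5) + (7/23)·2 + (4/23)·5 + (4/23)·8 + (5/23)·11 = 106/23
E[X²] = (3/23)·25 + (7/23)·4 + (4/23)·25 + (4/23)·64 + (5/23)·121 = 1064/23
Var(X) = 1064/23 − (106/23)² = 13236/529 ≈ 25.0208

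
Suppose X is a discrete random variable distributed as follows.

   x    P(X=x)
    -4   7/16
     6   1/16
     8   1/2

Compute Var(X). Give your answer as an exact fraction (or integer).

2199/64

E[X] = (7/16)·(-4) + (1/16)·6 + (1/2)·8 = 21/8
E[X²] = (7/16)·16 + (1/16)·36 + (1/2)·64 = 165/4
Var(X) = 165/4 − (21/8)² = 2199/64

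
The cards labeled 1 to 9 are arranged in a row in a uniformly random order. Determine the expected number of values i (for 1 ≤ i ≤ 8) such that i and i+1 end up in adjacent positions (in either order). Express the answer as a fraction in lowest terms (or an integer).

For each i ∈ {1,…,8}, let Xᵢ = 1 if i and i+1 are adjacent. P(Xᵢ=1) = 2·(9−1)!/9! = 2/9.
By linearity, E[ΣXᵢ] = (8)·(2/9) = 16/9.

16/9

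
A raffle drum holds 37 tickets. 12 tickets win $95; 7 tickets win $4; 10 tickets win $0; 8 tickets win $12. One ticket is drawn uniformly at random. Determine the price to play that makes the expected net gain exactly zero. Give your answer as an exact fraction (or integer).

1264/37 dollars

E[payout] = (12/37)·95 + (7/37)·4 + (10/37)·0 + (8/37)·12 = 1264/37
Fair fee = E[payout] = 1264/37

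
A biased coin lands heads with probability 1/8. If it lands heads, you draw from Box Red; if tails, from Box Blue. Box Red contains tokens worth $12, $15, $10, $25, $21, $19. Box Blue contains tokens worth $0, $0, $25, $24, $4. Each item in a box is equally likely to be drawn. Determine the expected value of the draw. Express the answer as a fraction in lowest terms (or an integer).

57/5 dollars

E[X | Box Red] = (12 + 15 + 10 + 25 + 21 + 19)/6 = 17
E[X | Box Blue] = (0 + 0 + 25 + 24 + 4)/5 = 53/5
E[X] = (1/8)·17 + (7/8)·53/5 = 57/5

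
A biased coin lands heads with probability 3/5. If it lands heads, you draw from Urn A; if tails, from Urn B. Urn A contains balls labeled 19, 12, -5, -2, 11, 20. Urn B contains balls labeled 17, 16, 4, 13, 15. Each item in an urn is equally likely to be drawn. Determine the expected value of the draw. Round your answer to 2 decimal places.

E[X | Urn A] = (19 + 12 − 5 − 2 + 11 + 20)/6 = 55/6
E[X | Urn B] = (17 + 16 + 4 + 13 + 15)/5 = 13
E[X] = (3/5)·55/6 + (2/5)·13 = 107/10 ≈ 10.70

10.70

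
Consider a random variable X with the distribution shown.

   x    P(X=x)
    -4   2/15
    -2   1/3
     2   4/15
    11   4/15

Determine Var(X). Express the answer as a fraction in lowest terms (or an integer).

E[X] = (2/15)·(-4) + (1/3)·(-2) + (4/15)·2 + (4/15)·11 = 34/15
E[X²] = (2/15)·16 + (1/3)·4 + (4/15)·4 + (4/15)·121 = 184/5
Var(X) = 184/5 − (34/15)² = 7124/225

7124/225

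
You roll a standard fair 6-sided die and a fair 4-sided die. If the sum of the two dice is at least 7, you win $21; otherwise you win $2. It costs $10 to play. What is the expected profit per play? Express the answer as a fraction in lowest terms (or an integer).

E[payout] = (7/12)·2 + (5/12)·21 = 119/12
Expected profit = 119/12 − 10 = -1/12

-1/12 dollars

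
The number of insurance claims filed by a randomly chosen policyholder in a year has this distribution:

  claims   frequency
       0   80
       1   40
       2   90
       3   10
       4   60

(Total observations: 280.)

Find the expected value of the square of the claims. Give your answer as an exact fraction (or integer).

Total = 280, so P(claims=0) = 80/280, etc.
E[X²] = (2/7)·0 + (1/7)·1 + (9/28)·4 + (1/28)·9 + (3/14)·16
     = 145/28

145/28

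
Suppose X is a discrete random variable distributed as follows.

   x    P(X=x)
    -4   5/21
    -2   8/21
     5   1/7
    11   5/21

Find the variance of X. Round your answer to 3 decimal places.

E[X] = (5/21)·(-4) + (8/21)·(-2) + (1/7)·5 + (5/21)·11 = 34/21
E[X²] = (5/21)·16 + (8/21)·4 + (1/7)·25 + (5/21)·121 = 264/7
Var(X) = 264/7 − (34/21)² = 15476/441 ≈ 35.093

35.093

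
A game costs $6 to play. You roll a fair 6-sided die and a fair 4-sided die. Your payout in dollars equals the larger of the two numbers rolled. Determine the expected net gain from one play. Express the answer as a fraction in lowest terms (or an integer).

Distribution of the larger of the two numbers rolled: 1 w.p. 1/24, 2 w.p. 1/8, 3 w.p. 5/24, 4 w.p. 7/24, 5 w.p. 1/6, 6 w.p. 1/6
E[payout] = (1/24)·1 + (1/8)·2 + (5/24)·3 + (7/24)·4 + (1/6)·5 + (1/6)·6 = 47/12
Expected profit = 47/12 − 6 = -25/12

-25/12 dollars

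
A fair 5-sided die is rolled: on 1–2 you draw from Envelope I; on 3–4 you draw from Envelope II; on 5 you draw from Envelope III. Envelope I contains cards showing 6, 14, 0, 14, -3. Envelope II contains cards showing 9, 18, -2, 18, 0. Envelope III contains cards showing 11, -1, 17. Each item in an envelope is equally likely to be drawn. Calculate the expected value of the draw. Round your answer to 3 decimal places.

7.720

E[X | Envelope I] = (6 + 14 + 0 + 14 − 3)/5 = 31/5
E[X | Envelope II] = (9 + 18 − 2 + 18 + 0)/5 = 43/5
E[X | Envelope III] = (11 − 1 + 17)/3 = 9
E[X] = (2/5)·31/5 + (2/5)·43/5 + (1/5)·9 = 193/25 ≈ 7.720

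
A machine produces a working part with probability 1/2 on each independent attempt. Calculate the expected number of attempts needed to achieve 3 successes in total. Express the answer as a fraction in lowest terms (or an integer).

By linearity (sum of 3 independent geometric waits), E[trials] = 3/p = 3/(1/2) = 6.

6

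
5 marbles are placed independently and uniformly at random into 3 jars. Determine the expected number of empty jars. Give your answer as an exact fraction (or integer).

Let Xⱼ=1 if jar j is empty. P(Xⱼ=1) = ((3-1)/3)^5 = 32/243.
By linearity, E[#empty] = 3·32/243 = 32/81.

32/81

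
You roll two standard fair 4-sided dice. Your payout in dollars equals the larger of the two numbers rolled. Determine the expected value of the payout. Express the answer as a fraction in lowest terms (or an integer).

25/8 dollars

Distribution of the larger of the two numbers rolled: 1 w.p. 1/16, 2 w.p. 3/16, 3 w.p. 5/16, 4 w.p. 7/16
E[payout] = (1/16)·1 + (3/16)·2 + (5/16)·3 + (7/16)·4 = 25/8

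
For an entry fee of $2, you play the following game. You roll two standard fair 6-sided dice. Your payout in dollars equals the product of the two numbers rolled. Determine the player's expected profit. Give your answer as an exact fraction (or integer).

Distribution of the product of the two numbers rolled: 1 w.p. 1/36, 2 w.p. 1/18, 3 w.p. 1/18, 4 w.p. 1/12, 5 w.p. 1/18, 6 w.p. 1/9, …
E[payout] = (1/36)·1 + (1/18)·2 + (1/18)·3 + (1/12)·4 + (1/18)·5 + (1/9)·6 + (1/18)·8 + (1/36)·9 + (1/18)·10 + (1/9)·12 + (1/18)·15 + (1/36)·16 + (1/18)·18 + (1/18)·20 + (1/18)·24 + (1/36)·25 + (1/18)·30 + (1/36)·36 = 49/4
Expected profit = 49/4 − 2 = 41/4

41/4 dollars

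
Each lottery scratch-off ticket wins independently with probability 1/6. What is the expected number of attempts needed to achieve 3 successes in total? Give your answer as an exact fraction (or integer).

18

By linearity (sum of 3 independent geometric waits), E[trials] = 3/p = 3/(1/6) = 18.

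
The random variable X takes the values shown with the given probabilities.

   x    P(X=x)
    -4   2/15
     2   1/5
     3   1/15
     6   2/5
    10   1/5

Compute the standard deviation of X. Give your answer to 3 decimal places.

E[X] = 67/15, E[X²] = 569/15
Var(X) = E[X²] − (E[X])² = 569/15 − 4489/225 = 4046/225
SD(X) = √(4046/225) ≈ 4.241

4.241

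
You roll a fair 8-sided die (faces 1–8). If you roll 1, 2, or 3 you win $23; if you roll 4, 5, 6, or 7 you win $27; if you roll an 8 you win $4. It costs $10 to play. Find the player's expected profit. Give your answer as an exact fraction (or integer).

E[payout] = (1/8)·4 + (3/8)·23 + (1/2)·27 = 181/8
Expected profit = 181/8 − 10 = 101/8

101/8 dollars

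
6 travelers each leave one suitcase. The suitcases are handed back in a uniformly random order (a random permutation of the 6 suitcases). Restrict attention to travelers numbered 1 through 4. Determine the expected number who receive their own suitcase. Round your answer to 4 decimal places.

Let Xᵢ = 1 if person i gets their own suitcase. For each i, P(Xᵢ=1) = 1/6.
By linearity of expectation, E[X₁+…+X_4] = 4·(1/6) = 2/3.
≈ 0.6667

0.6667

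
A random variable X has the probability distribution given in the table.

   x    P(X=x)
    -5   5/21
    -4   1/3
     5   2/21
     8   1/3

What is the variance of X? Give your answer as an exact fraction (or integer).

E[X] = (5/21)·(-5) + (1/3)·(-4) + (2/21)·5 + (1/3)·8 = 13/21
E[X²] = (5/21)·25 + (1/3)·16 + (2/21)·25 + (1/3)·64 = 35
Var(X) = 35 − (13/21)² = 15266/441

15266/441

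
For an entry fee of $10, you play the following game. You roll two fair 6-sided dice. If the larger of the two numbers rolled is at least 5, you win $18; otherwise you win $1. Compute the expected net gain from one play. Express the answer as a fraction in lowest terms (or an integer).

4/9 dollars

E[payout] = (4/9)·1 + (5/9)·18 = 94/9
Expected profit = 94/9 − 10 = 4/9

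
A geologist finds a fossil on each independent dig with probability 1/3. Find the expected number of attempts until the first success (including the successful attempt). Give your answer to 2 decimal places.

3.00

For a geometric distribution, E[trials] = 1/p = 1/(1/3) = 3.
≈ 3.00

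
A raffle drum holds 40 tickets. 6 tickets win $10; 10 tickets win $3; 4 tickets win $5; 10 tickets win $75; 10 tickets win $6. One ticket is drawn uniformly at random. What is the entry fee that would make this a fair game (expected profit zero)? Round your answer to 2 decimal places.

E[payout] = (6/40)·10 + (10/40)·3 + (4/40)·5 + (10/40)·75 + (10/40)·6 = 23
Fair fee = E[payout] = 23 ≈ $23.00

$23.00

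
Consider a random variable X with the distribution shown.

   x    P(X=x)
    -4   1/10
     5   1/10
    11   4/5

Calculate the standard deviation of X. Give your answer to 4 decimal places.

E[X] = 89/10, E[X²] = 1009/10
Var(X) = E[X²] − (E[X])² = 1009/10 − 7921/100 = 2169/100
SD(X) = √(2169/100) ≈ 4.6573

4.6573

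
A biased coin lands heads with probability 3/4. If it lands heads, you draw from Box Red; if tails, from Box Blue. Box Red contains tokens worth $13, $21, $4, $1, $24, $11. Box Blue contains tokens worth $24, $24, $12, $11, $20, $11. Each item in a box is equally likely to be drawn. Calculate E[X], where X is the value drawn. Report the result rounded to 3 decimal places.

$13.500

E[X | Box Red] = (13 + 21 + 4 + 1 + 24 + 11)/6 = 37/3
E[X | Box Blue] = (24 + 24 + 12 + 11 + 20 + 11)/6 = 17
E[X] = (3/4)·37/3 + (1/4)·17 = 27/2 ≈ 13.500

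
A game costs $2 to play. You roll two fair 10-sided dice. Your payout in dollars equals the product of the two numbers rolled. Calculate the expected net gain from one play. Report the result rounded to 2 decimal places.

Distribution of the product of the two numbers rolled: 1 w.p. 1/100, 2 w.p. 1/50, 3 w.p. 1/50, 4 w.p. 3/100, 5 w.p. 1/50, 6 w.p. 1/25, …
E[payout] = (1/100)·1 + (1/50)·2 + (1/50)·3 + (3/100)·4 + (1/50)·5 + (1/25)·6 + (1/50)·7 + (1/25)·8 + (3/100)·9 + (1/25)·10 + (1/25)·12 + (1/50)·14 + (1/50)·15 + (3/100)·16 + (1/25)·18 + (1/25)·20 + (1/50)·21 + (1/25)·24 + (1/100)·25 + (1/50)·27 + (1/50)·28 + (1/25)·30 + (1/50)·32 + (1/50)·35 + (3/100)·36 + (1/25)·40 + (1/50)·42 + (1/50)·45 + (1/50)·48 + (1/100)·49 + (1/50)·50 + (1/50)·54 + (1/50)·56 + (1/50)·60 + (1/50)·63 + (1/100)·64 + (1/50)·70 + (1/50)·72 + (1/50)·80 + (1/100)·81 + (1/50)·90 + (1/100)·100 = 121/4
Expected profit = 121/4 − 2 = 113/4 ≈ $28.25

$28.25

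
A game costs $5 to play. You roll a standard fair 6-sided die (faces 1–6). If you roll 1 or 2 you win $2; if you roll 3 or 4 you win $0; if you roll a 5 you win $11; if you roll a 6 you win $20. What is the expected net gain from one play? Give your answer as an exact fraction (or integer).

5/6 dollars

E[payout] = (1/3)·0 + (1/3)·2 + (1/6)·11 + (1/6)·20 = 35/6
Expected profit = 35/6 − 5 = 5/6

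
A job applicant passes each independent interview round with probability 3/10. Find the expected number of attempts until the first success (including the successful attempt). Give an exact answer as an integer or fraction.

10/3

For a geometric distribution, E[trials] = 1/p = 1/(3/10) = 10/3.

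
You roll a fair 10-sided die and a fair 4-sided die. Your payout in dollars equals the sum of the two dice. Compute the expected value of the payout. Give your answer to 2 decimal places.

Distribution of the sum of the two dice: 2 w.p. 1/40, 3 w.p. 1/20, 4 w.p. 3/40, 5 w.p. 1/10, 6 w.p. 1/10, 7 w.p. 1/10, …
E[payout] = (1/40)·2 + (1/20)·3 + (3/40)·4 + (1/10)·5 + (1/10)·6 + (1/10)·7 + (1/10)·8 + (1/10)·9 + (1/10)·10 + (1/10)·11 + (3/40)·12 + (1/20)·13 + (1/40)·14 = 8
≈ $8.00

$8.00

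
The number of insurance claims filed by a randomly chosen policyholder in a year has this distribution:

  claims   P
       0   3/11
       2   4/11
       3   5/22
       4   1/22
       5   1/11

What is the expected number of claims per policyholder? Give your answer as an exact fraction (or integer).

E[X] = (3/11)·0 + (4/11)·2 + (5/22)·3 + (1/22)·4 + (1/11)·5
     = 45/22

45/22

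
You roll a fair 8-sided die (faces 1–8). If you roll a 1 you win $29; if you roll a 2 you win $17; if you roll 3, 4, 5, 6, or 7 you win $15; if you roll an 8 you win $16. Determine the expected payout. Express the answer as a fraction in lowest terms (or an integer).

137/8 dollars

E[payout] = (5/8)·15 + (1/8)·16 + (1/8)·17 + (1/8)·29 = 137/8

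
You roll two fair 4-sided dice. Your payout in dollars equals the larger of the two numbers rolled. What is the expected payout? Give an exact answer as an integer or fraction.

Distribution of the larger of the two numbers rolled: 1 w.p. 1/16, 2 w.p. 3/16, 3 w.p. 5/16, 4 w.p. 7/16
E[payout] = (1/16)·1 + (3/16)·2 + (5/16)·3 + (7/16)·4 = 25/8

25/8 dollars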